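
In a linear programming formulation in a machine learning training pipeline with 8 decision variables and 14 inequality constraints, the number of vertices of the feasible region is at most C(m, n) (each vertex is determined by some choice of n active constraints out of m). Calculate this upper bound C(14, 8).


Each vertex corresponds to some choice of n active constraints out of m, so the number of vertices is at most C(m, n) = m! / (n!(m-n)!).
m = 14, n = 8
Numerator: 14 * 13 * 12 * 11 * 10 * 9 * 8 * 7
Denominator: 8! = 40320
C(14, 8) = 3003


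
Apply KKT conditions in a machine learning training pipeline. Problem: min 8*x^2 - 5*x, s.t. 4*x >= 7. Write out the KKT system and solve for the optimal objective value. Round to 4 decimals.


Step 1: Try lambda = 0 (constraint inactive).
x_unc = 5/(2*8) = 0.3125
Check: 4*0.3125 = 1.25 < 7 -- violated!
Step 2: Constraint must be active: 4*x = 7
x* = 7/4 = 1.75
lambda = (2*8*1.75 - 5)/4 = 5.75
Step 3: Compute optimal value.
f(x*) = 8*1.75^2 - 5*1.75 = 15.75


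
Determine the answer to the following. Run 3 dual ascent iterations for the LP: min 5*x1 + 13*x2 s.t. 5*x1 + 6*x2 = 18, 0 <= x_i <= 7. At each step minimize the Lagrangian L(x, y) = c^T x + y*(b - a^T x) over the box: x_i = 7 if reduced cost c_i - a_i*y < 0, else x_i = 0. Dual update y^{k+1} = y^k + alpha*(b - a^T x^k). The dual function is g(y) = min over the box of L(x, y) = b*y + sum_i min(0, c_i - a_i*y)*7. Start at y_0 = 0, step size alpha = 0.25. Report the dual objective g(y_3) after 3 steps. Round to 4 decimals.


Dual ascent for LP: min 5*x1 + 13*x2, 5*x1 + 6*x2 = 18, 0 <= x_i <= 7
Step 1: y^k = 0.0, reduced costs: (5.0, 13.0)
  x^k = (0.0, 0.0), subgradient = b - a^T x = 18.0
  y^{k+1} = 0.0 + 0.25*18.0 = 4.5
Step 2: y^k = 4.5, reduced costs: (-17.5, -14.0)
  x^k = (7.0, 7.0), subgradient = b - a^T x = -59.0
  y^{k+1} = 4.5 + 0.25*-59.0 = -10.25
Step 3: y^k = -10.25, reduced costs: (56.25, 74.5)
  x^k = (0.0, 0.0), subgradient = b - a^T x = 18.0
  y^{k+1} = -10.25 + 0.25*18.0 = -5.75
Dual objective at y_3 = -5.75: reduced costs (33.75, 47.5), box minimizer x = (0.0, 0.0)
g(y_3) = b*y + (c1 - a1*y)*x1 + (c2 - a2*y)*x2 = 18*(-5.75) + 33.75*0.0 + 47.5*0.0 = -103.5 + 0.0 + 0.0 = -103.5


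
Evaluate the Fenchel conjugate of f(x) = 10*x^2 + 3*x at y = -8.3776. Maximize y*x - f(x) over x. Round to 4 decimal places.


f*(y) = sup_x {y*x - a*x^2 - b*x} = sup_x {(y-b)*x - a*x^2}
FOC: (y - b) - 2a*x = 0 => x* = (y - b)/(2a)
x* = (-8.3776 - 3)/(2*10) = -0.5689
f*(-8.3776) = (y-b)^2/(4a) = (-8.3776 - 3)^2/(4*10)
= 129.4498/40 = 3.2362


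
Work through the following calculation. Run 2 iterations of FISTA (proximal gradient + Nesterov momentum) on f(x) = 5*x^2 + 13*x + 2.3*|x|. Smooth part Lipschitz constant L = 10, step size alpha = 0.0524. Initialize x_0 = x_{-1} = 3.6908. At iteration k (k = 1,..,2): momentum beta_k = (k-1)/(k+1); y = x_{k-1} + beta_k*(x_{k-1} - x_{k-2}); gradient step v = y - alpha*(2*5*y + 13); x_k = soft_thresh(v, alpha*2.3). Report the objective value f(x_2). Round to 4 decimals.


FISTA on f(x) = 5*x^2 + 13*x + 2.3*|x|
L = 10, alpha = 0.0524
Iteration 1: beta = 0.0, y = 3.6908 + 0.0*(3.6908 - 3.6908) = 3.6908
  grad(y) = 49.908, v = y - alpha*grad = 1.0756
  prox(v) = soft_thresh(1.0756, 0.1205) = 0.9551
Iteration 2: beta = 0.3333, y = 0.9551 + 0.3333*(0.9551 - 3.6908) = 0.0432
  grad(y) = 13.432, v = y - alpha*grad = -0.6606
  prox(v) = soft_thresh(-0.6606, 0.1205) = -0.5401
f(x_2) = 5*(-0.5401)^2 + 13*(-0.5401) + 2.3*|-0.5401| = -4.3206


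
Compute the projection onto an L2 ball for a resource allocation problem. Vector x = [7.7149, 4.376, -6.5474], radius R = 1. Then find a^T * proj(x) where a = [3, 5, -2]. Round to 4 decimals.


Step 1: Compute ||x|| (intermediates to 6 decimals).
||x|| = sqrt(7.7149^2 + 4.376^2 + (-6.5474)^2) = 11.024405
Step 2: Project.
Since ||x|| > R, scale = R/||x|| = 1/11.024405 = 0.090708, proj(x) = scale * x
proj(x) = [0.699803, 0.396938, -0.593902]
Step 3: Dot product.
a^T * proj(x) = 3*0.699803 + 5*0.396938 - 2*(-0.593902) = 5.2719


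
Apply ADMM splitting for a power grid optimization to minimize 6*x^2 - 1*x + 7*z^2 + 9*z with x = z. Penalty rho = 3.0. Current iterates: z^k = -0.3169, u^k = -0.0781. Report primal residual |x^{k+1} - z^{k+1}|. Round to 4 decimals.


ADMM iteration with rho = 3.0, z^k = -0.3169, u^k = -0.0781
Step 1: x-update.
Minimize 6*x^2 - 1*x + (3.0/2)*(x + 0.3169 - 0.0781)^2
FOC: (2*6 + 3.0)*x = 1 + 3.0*(-0.3169 + 0.0781)
x^{k+1} = 0.0189
Step 2: z-update.
Minimize 7*z^2 + 9*z + (3.0/2)*(0.0189 - z - 0.0781)^2
FOC: (2*7 + 3.0)*z = -9 + 3.0*(0.0189 - 0.0781)
z^{k+1} = -0.5399
Step 3: u-update.
u^{k+1} = -0.0781 + 0.0189 + 0.5399 = 0.4807
Step 4: Primal residual = |0.0189 + 0.5399| = 0.5588


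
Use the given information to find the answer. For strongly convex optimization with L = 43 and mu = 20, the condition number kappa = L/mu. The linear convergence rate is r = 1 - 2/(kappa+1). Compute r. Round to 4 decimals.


Step 1: Compute the condition number.
kappa = L/mu = 43/20 = 2.15
Step 2: Compute the convergence rate.
r = 1 - 2/(kappa + 1) = 1 - 2*mu/(L + mu) = (L - mu)/(L + mu) = 23/63 = 0.3651


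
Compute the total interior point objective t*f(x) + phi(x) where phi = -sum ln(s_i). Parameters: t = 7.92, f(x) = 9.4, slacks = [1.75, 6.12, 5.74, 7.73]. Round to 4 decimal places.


Step 1: Compute log-barrier.
ln values: [0.5596, 1.8116, 1.7475, 2.0451]
phi = -(0.5596 + 1.8116 + 1.7475 + 2.0451) = -6.1637
Step 2: Compute augmented objective.
t*f(x) = 7.92*9.4 = 74.448
Total = 74.448 - 6.1637 = 68.2843


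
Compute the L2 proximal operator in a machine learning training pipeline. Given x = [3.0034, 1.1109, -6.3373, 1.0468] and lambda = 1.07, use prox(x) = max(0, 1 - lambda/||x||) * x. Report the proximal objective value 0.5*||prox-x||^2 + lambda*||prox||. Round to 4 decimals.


Step 1: Compute ||x||.
||x|| = 7.1772
Step 2: Compute scaling factor.
scale = max(0, 1 - 1.07/7.1772) = 0.8509
Step 3: prox(x) = [2.5556, 0.9453, -5.3925, 0.8907]
||prox(x)|| = 6.1072
Step 4: Proximal objective.
0.5*||prox-x||^2 = 0.5725
lambda*||prox|| = 6.5347
Total = 7.1071


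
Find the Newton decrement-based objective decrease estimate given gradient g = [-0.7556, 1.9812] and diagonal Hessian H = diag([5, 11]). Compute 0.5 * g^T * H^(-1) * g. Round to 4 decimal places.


Step 1: H is diagonal, so H^(-1) * g = [-0.1511, 0.1801].
Step 2: g^T H^(-1) g = sum_i g_i^2 / H_ii
  = (-0.7556)^2/5 + (1.9812)^2/11
  = 0.1142 + 0.3568 = 0.471
Step 3: Objective decrease = 0.5 * g^T H^(-1) g = 0.2355


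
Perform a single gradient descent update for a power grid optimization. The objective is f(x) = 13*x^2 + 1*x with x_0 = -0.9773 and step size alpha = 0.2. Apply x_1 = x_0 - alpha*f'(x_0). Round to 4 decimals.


We compute the gradient at x_0 and apply the update.
f'(x) = 26*x + 1
f'(-0.9773) = 26*-0.9773 + 1 = -24.4098
x_1 = -0.9773 - 0.2*-24.4098 = 3.9047


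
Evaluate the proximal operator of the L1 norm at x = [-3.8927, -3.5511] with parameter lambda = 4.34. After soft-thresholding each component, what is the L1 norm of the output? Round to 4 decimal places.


Soft-thresholding with lambda = 4.34:
prox(-3.8927) = sign(-3.8927)*max(|-3.8927| - 4.34, 0) = 0.0
prox(-3.5511) = sign(-3.5511)*max(|-3.5511| - 4.34, 0) = 0.0
prox(x) = [0.0, 0.0]
||prox(x)||_1 = 0.0 + 0.0 = 0.0


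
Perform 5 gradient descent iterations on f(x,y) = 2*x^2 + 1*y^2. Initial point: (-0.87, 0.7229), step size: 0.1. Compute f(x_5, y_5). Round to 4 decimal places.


Gradient descent on f(x,y) = 2*x^2 + 1*y^2.
Starting point: (-0.87, 0.7229), alpha = 0.1
Step 1: grad_x = 2*2*-0.87 = -3.48, grad_y = 2*1*0.7229 = 1.4458
  x_1 = -0.87 - 0.1*-3.48 = -0.522
  y_1 = 0.7229 - 0.1*1.4458 = 0.5783
Step 2: grad_x = 2*2*-0.522 = -2.088, grad_y = 2*1*0.5783 = 1.1566
  x_2 = -0.522 - 0.1*-2.088 = -0.3132
  y_2 = 0.5783 - 0.1*1.1566 = 0.4627
Step 3: grad_x = 2*2*-0.3132 = -1.2528, grad_y = 2*1*0.4627 = 0.9253
  x_3 = -0.3132 - 0.1*-1.2528 = -0.1879
  y_3 = 0.4627 - 0.1*0.9253 = 0.3701
Step 4: grad_x = 2*2*-0.1879 = -0.7517, grad_y = 2*1*0.3701 = 0.7402
  x_4 = -0.1879 - 0.1*-0.7517 = -0.1128
  y_4 = 0.3701 - 0.1*0.7402 = 0.2961
Step 5: grad_x = 2*2*-0.1128 = -0.451, grad_y = 2*1*0.2961 = 0.5922
  x_5 = -0.1128 - 0.1*-0.451 = -0.0677
  y_5 = 0.2961 - 0.1*0.5922 = 0.2369
f(-0.0677, 0.2369) = 2*(-0.0677)^2 + 1*0.2369^2 = 0.0653


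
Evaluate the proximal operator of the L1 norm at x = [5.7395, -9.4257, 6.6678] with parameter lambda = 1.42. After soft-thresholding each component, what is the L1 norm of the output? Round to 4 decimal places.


Soft-thresholding with lambda = 1.42:
prox(5.7395) = sign(5.7395)*max(|5.7395| - 1.42, 0) = 4.3195
prox(-9.4257) = sign(-9.4257)*max(|-9.4257| - 1.42, 0) = -8.0057
prox(6.6678) = sign(6.6678)*max(|6.6678| - 1.42, 0) = 5.2478
prox(x) = [4.3195, -8.0057, 5.2478]
||prox(x)||_1 = 4.3195 + 8.0057 + 5.2478 = 17.573


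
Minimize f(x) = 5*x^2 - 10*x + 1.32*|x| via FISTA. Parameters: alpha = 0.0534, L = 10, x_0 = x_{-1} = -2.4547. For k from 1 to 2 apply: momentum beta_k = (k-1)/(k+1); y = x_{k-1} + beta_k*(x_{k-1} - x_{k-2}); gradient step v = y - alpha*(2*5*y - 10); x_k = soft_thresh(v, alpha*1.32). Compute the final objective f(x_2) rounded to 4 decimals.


FISTA on f(x) = 5*x^2 - 10*x + 1.32*|x|
L = 10, alpha = 0.0534
Iteration 1: beta = 0.0, y = -2.4547 + 0.0*(-2.4547 + 2.4547) = -2.4547
  grad(y) = -34.547, v = y - alpha*grad = -0.6099
  prox(v) = soft_thresh(-0.6099, 0.0705) = -0.5394
Iteration 2: beta = 0.3333, y = -0.5394 + 0.3333*(-0.5394 + 2.4547) = 0.099
  grad(y) = -9.0097, v = y - alpha*grad = 0.5801
  prox(v) = soft_thresh(0.5801, 0.0705) = 0.5097
f(x_2) = 5*0.5097^2 - 10*0.5097 + 1.32*|0.5097| = -3.1251


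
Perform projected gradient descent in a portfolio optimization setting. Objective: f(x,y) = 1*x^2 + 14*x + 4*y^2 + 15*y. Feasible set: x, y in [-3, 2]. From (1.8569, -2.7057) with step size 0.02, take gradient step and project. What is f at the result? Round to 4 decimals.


Step 1: Compute gradient at (1.8569, -2.7057).
grad_x = 2*1*1.8569 + 14 = 17.7138
grad_y = 2*4*-2.7057 + 15 = -6.6456
Step 2: Gradient step.
x_raw = 1.8569 - 0.02*17.7138 = 1.5026
y_raw = -2.7057 - 0.02*-6.6456 = -2.5728
Step 3: Project onto [-3, 2].
x_proj = clip(1.5026) = 1.5026
y_proj = clip(-2.5728) = -2.5728
Step 4: Evaluate f.
f(1.5026, -2.5728) = 11.1797


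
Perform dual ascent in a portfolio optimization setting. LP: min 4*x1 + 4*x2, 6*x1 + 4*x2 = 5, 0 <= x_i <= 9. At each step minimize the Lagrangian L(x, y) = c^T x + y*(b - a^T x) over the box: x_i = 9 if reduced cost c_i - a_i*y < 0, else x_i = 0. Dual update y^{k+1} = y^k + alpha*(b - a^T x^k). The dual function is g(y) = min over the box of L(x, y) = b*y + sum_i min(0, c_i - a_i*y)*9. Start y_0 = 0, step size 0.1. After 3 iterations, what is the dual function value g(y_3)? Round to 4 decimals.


Dual ascent for LP: min 4*x1 + 4*x2, 6*x1 + 4*x2 = 5, 0 <= x_i <= 9
Step 1: y^k = 0.0, reduced costs: (4.0, 4.0)
  x^k = (0.0, 0.0), subgradient = b - a^T x = 5.0
  y^{k+1} = 0.0 + 0.1*5.0 = 0.5
Step 2: y^k = 0.5, reduced costs: (1.0, 2.0)
  x^k = (0.0, 0.0), subgradient = b - a^T x = 5.0
  y^{k+1} = 0.5 + 0.1*5.0 = 1.0
Step 3: y^k = 1.0, reduced costs: (-2.0, 0.0)
  x^k = (9.0, 0.0), subgradient = b - a^T x = -49.0
  y^{k+1} = 1.0 + 0.1*-49.0 = -3.9
Dual objective at y_3 = -3.9: reduced costs (27.4, 19.6), box minimizer x = (0.0, 0.0)
g(y_3) = b*y + (c1 - a1*y)*x1 + (c2 - a2*y)*x2 = 5*(-3.9) + 27.4*0.0 + 19.6*0.0 = -19.5 + 0.0 + 0.0 = -19.5


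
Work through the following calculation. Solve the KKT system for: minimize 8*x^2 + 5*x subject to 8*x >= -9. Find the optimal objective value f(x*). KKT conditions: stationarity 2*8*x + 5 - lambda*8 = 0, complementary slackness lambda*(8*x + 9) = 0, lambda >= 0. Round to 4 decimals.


Step 1: Try lambda = 0 (constraint inactive).
Stationarity: 2*8*x + 5 = 0
x* = -5/(2*8) = -0.3125
Check constraint: 8*-0.3125 = -2.5 >= -9 -- satisfied.
Step 2: Compute optimal value.
f(x*) = 8*(-0.3125)^2 + 5*(-0.3125) = -0.7813


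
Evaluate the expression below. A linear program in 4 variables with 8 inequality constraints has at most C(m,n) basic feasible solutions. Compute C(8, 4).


Each vertex corresponds to some choice of n active constraints out of m, so the number of vertices is at most C(m, n) = m! / (n!(m-n)!).
m = 8, n = 4
Numerator: 8 * 7 * 6 * 5
Denominator: 4! = 24
C(8, 4) = 70


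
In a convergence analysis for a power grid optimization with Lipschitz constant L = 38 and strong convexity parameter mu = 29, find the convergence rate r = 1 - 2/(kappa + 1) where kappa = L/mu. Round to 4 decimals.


Step 1: Compute the condition number.
kappa = L/mu = 38/29 = 1.3103
Step 2: Compute the convergence rate.
r = 1 - 2/(kappa + 1) = 1 - 2*mu/(L + mu) = (L - mu)/(L + mu) = 9/67 = 0.1343


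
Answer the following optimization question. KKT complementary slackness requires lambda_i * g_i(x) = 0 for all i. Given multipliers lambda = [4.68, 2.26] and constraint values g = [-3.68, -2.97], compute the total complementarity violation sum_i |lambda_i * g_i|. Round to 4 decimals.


KKT complementary slackness check:
lambda_1 * g_1 = 4.68 * -3.68 = -17.2224
lambda_2 * g_2 = 2.26 * -2.97 = -6.7122
Total violation = 17.2224 + 6.7122 = 23.9346


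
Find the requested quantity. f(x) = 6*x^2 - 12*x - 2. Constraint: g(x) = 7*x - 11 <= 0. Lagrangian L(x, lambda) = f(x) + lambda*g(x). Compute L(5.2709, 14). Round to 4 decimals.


Step 1: Evaluate f(x).
f(5.2709) = 6*5.2709^2 - 12*5.2709 - 2 = 101.4435
Step 2: Evaluate g(x).
g(5.2709) = 7*5.2709 - 11 = 25.8963
Step 3: Compute Lagrangian.
L = 101.4435 + 14*25.8963 = 463.9917


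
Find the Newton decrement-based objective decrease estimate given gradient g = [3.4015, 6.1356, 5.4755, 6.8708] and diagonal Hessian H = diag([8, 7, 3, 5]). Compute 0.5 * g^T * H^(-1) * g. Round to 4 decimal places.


Step 1: H is diagonal, so H^(-1) * g = [0.4252, 0.8765, 1.8252, 1.3742].
Step 2: g^T H^(-1) g = sum_i g_i^2 / H_ii
  = (3.4015)^2/8 + (6.1356)^2/7 + (5.4755)^2/3 + (6.8708)^2/5
  = 1.4463 + 5.3779 + 9.9937 + 9.4416 = 26.2595
Step 3: Objective decrease = 0.5 * g^T H^(-1) g = 13.1297


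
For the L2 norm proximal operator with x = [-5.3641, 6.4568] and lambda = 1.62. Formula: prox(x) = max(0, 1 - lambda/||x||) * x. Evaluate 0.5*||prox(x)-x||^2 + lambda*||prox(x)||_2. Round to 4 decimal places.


Step 1: Compute ||x||.
||x|| = 8.3943
Step 2: Compute scaling factor.
scale = max(0, 1 - 1.62/8.3943) = 0.807
Step 3: prox(x) = [-4.3289, 5.2107]
||prox(x)|| = 6.7743
Step 4: Proximal objective.
0.5*||prox-x||^2 = 1.3122
lambda*||prox|| = 10.9744
Total = 12.2865


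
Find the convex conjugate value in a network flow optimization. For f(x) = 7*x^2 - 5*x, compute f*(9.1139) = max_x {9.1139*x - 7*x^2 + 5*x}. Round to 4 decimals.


f*(y) = sup_x {y*x - a*x^2 - b*x} = sup_x {(y-b)*x - a*x^2}
FOC: (y - b) - 2a*x = 0 => x* = (y - b)/(2a)
x* = (9.1139 + 5)/(2*7) = 1.0081
f*(9.1139) = (y-b)^2/(4a) = (9.1139 + 5)^2/(4*7)
= 199.2022/28 = 7.1144


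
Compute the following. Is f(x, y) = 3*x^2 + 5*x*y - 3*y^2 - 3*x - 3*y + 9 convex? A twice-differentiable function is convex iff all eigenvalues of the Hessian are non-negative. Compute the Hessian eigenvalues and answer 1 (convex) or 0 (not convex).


The Hessian of f(x,y) = 3*x^2 + 5*x*y - 3*y^2 - 3*x - 3*y + 9 is:
H = [[6, 5], [5, -6]]
Trace = 6 - 6 = 0
Determinant = 6*-6 - (5)^2 = -61
Discriminant = (0)^2 - 4*-61 = 244.0
Eigenvalues: lambda_1 = -7.8102, lambda_2 = 7.8102
The function is not convex.

0


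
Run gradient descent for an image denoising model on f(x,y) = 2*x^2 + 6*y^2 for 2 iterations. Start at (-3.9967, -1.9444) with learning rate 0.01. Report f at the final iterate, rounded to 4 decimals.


Gradient descent on f(x,y) = 2*x^2 + 6*y^2.
Starting point: (-3.9967, -1.9444), alpha = 0.01
Step 1: grad_x = 2*2*-3.9967 = -15.9868, grad_y = 2*6*-1.9444 = -23.3328
  x_1 = -3.9967 - 0.01*-15.9868 = -3.8368
  y_1 = -1.9444 - 0.01*-23.3328 = -1.7111
Step 2: grad_x = 2*2*-3.8368 = -15.3473, grad_y = 2*6*-1.7111 = -20.5329
  x_2 = -3.8368 - 0.01*-15.3473 = -3.6834
  y_2 = -1.7111 - 0.01*-20.5329 = -1.5057
f(-3.6834, -1.5057) = 2*(-3.6834)^2 + 6*(-1.5057)^2 = 40.7378


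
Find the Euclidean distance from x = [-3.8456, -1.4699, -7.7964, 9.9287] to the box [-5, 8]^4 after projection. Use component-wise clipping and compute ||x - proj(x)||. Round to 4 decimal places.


Project each component onto [-5, 8].
clip(-3.8456) = -3.8456, clip(-1.4699) = -1.4699, clip(-7.7964) = -5.0, clip(9.9287) = 8.0
Projection = [-3.8456, -1.4699, -5.0, 8.0]
Squared diffs: [0.0, 0.0, 7.8199, 3.7199]
Distance = sqrt(11.5398) = 3.397


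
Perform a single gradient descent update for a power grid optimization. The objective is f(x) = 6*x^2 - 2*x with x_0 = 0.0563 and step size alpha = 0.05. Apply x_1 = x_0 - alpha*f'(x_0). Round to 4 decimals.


We compute the gradient at x_0 and apply the update.
f'(x) = 12*x - 2
f'(0.0563) = 12*0.0563 - 2 = -1.3244
x_1 = 0.0563 - 0.05*-1.3244 = 0.1225


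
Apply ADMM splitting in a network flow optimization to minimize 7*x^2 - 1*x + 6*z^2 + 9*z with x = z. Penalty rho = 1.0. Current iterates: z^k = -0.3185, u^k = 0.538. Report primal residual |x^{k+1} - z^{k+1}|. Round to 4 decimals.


ADMM iteration with rho = 1.0, z^k = -0.3185, u^k = 0.538
Step 1: x-update.
Minimize 7*x^2 - 1*x + (1.0/2)*(x + 0.3185 + 0.538)^2
FOC: (2*7 + 1.0)*x = 1 + 1.0*(-0.3185 - 0.538)
x^{k+1} = 0.0096
Step 2: z-update.
Minimize 6*z^2 + 9*z + (1.0/2)*(0.0096 - z + 0.538)^2
FOC: (2*6 + 1.0)*z = -9 + 1.0*(0.0096 + 0.538)
z^{k+1} = -0.6502
Step 3: u-update.
u^{k+1} = 0.538 + 0.0096 + 0.6502 = 1.1978
Step 4: Primal residual = |0.0096 + 0.6502| = 0.6598


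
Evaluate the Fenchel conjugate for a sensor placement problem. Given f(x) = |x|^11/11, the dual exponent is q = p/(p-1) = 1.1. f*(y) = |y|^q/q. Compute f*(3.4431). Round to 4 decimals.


The conjugate exponent q satisfies 1/p + 1/q = 1.
p = 11, so q = 11/(11 - 1) = 1.1
|y|^q = 3.4431^1.1 = 3.8962
f*(3.4431) = 3.8962 / 1.1 = 3.542


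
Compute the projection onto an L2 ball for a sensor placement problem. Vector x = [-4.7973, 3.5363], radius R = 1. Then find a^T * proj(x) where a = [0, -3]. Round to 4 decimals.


Step 1: Compute ||x|| (intermediates to 6 decimals).
||x|| = sqrt((-4.7973)^2 + 3.5363^2) = 5.959824
Step 2: Project.
Since ||x|| > R, scale = R/||x|| = 1/5.959824 = 0.16779, proj(x) = scale * x
proj(x) = [-0.804939, 0.593356]
Step 3: Dot product.
a^T * proj(x) = 0*(-0.804939) - 3*0.593356 = -1.7801


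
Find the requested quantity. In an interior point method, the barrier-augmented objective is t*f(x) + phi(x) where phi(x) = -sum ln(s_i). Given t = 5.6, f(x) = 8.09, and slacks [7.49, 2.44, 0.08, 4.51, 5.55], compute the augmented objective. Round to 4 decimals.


Step 1: Compute log-barrier.
ln values: [2.0136, 0.892, -2.5257, 1.5063, 1.7138]
phi = -(2.0136 + 0.892 - 2.5257 + 1.5063 + 1.7138) = -3.5999
Step 2: Compute augmented objective.
t*f(x) = 5.6*8.09 = 45.304
Total = 45.304 - 3.5999 = 41.7041


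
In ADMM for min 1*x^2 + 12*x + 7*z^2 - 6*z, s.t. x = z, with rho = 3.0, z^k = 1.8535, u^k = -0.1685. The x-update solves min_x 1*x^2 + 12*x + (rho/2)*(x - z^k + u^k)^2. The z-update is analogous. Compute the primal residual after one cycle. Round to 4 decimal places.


ADMM iteration with rho = 3.0, z^k = 1.8535, u^k = -0.1685
Step 1: x-update.
Minimize 1*x^2 + 12*x + (3.0/2)*(x - 1.8535 - 0.1685)^2
FOC: (2*1 + 3.0)*x = -12 + 3.0*(1.8535 + 0.1685)
x^{k+1} = -1.1868
Step 2: z-update.
Minimize 7*z^2 - 6*z + (3.0/2)*(-1.1868 - z - 0.1685)^2
FOC: (2*7 + 3.0)*z = 6 + 3.0*(-1.1868 - 0.1685)
z^{k+1} = 0.1138
Step 3: u-update.
u^{k+1} = -0.1685 - 1.1868 - 0.1138 = -1.4691
Step 4: Primal residual = |-1.1868 - 0.1138| = 1.3006


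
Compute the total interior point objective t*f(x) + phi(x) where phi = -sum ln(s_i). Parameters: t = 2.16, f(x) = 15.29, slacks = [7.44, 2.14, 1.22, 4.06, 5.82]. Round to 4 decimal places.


Step 1: Compute log-barrier.
ln values: [2.0069, 0.7608, 0.1989, 1.4012, 1.7613]
phi = -(2.0069 + 0.7608 + 0.1989 + 1.4012 + 1.7613) = -6.129
Step 2: Compute augmented objective.
t*f(x) = 2.16*15.29 = 33.0264
Total = 33.0264 - 6.129 = 26.8974


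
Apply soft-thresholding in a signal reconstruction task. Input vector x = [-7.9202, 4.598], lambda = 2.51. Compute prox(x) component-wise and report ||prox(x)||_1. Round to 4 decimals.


Soft-thresholding with lambda = 2.51:
prox(-7.9202) = sign(-7.9202)*max(|-7.9202| - 2.51, 0) = -5.4102
prox(4.598) = sign(4.598)*max(|4.598| - 2.51, 0) = 2.088
prox(x) = [-5.4102, 2.088]
||prox(x)||_1 = 5.4102 + 2.088 = 7.4982


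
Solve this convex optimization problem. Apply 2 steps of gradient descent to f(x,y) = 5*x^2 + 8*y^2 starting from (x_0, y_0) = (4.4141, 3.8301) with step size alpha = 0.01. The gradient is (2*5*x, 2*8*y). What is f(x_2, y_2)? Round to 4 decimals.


Gradient descent on f(x,y) = 5*x^2 + 8*y^2.
Starting point: (4.4141, 3.8301), alpha = 0.01
Step 1: grad_x = 2*5*4.4141 = 44.141, grad_y = 2*8*3.8301 = 61.2816
  x_1 = 4.4141 - 0.01*44.141 = 3.9727
  y_1 = 3.8301 - 0.01*61.2816 = 3.2173
Step 2: grad_x = 2*5*3.9727 = 39.7269, grad_y = 2*8*3.2173 = 51.4765
  x_2 = 3.9727 - 0.01*39.7269 = 3.5754
  y_2 = 3.2173 - 0.01*51.4765 = 2.7025
f(3.5754, 2.7025) = 5*3.5754^2 + 8*2.7025^2 = 122.347


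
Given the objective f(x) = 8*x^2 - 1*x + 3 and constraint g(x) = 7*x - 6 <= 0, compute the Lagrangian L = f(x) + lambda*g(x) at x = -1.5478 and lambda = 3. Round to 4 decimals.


Step 1: Evaluate f(x).
f(-1.5478) = 8*(-1.5478)^2 - 1*(-1.5478) + 3 = 23.7133
Step 2: Evaluate g(x).
g(-1.5478) = 7*-1.5478 - 6 = -16.8346
Step 3: Compute Lagrangian.
L = 23.7133 + 3*-16.8346 = -26.7905


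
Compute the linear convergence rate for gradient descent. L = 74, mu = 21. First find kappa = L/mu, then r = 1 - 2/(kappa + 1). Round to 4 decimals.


Step 1: Compute the condition number.
kappa = L/mu = 74/21 = 3.5238
Step 2: Compute the convergence rate.
r = 1 - 2/(kappa + 1) = 1 - 2*mu/(L + mu) = (L - mu)/(L + mu) = 53/95 = 0.5579


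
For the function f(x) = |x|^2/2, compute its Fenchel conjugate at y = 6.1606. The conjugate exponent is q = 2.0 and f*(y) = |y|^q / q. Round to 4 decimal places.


The conjugate exponent q satisfies 1/p + 1/q = 1.
p = 2, so q = 2/(2 - 1) = 2.0
|y|^q = 6.1606^2.0 = 37.953
f*(6.1606) = 37.953 / 2.0 = 18.9765


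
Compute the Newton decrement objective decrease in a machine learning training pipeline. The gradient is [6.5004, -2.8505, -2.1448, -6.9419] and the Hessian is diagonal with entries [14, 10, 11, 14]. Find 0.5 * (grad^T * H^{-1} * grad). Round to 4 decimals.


Step 1: H is diagonal, so H^(-1) * g = [0.4643, -0.2851, -0.195, -0.4959].
Step 2: g^T H^(-1) g = sum_i g_i^2 / H_ii
  = (6.5004)^2/14 + (-2.8505)^2/10 + (-2.1448)^2/11 + (-6.9419)^2/14
  = 3.0182 + 0.8125 + 0.4182 + 3.4421 = 7.6911
Step 3: Objective decrease = 0.5 * g^T H^(-1) g = 3.8456


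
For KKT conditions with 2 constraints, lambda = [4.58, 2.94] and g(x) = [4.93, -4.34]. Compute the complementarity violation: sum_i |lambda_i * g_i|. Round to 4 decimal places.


KKT complementary slackness check:
lambda_1 * g_1 = 4.58 * 4.93 = 22.5794
lambda_2 * g_2 = 2.94 * -4.34 = -12.7596
Total violation = 22.5794 + 12.7596 = 35.339


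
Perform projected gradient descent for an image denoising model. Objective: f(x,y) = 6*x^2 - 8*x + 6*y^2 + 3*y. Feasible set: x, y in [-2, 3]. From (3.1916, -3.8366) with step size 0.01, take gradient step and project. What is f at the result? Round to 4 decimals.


Step 1: Compute gradient at (3.1916, -3.8366).
grad_x = 2*6*3.1916 - 8 = 30.2992
grad_y = 2*6*-3.8366 + 3 = -43.0392
Step 2: Gradient step.
x_raw = 3.1916 - 0.01*30.2992 = 2.8886
y_raw = -3.8366 - 0.01*-43.0392 = -3.4062
Step 3: Project onto [-2, 3].
x_proj = clip(2.8886) = 2.8886
y_proj = clip(-3.4062) = -2.0
Step 4: Evaluate f.
f(2.8886, -2.0) = 44.9555


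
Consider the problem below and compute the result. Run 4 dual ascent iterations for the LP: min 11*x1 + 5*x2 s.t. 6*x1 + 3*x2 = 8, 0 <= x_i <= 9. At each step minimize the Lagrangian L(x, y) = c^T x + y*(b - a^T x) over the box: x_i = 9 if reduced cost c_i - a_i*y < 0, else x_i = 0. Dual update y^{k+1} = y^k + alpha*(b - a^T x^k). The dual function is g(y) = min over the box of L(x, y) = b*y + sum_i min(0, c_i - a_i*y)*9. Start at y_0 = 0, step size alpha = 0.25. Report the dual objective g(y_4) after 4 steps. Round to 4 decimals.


Dual ascent for LP: min 11*x1 + 5*x2, 6*x1 + 3*x2 = 8, 0 <= x_i <= 9
Step 1: y^k = 0.0, reduced costs: (11.0, 5.0)
  x^k = (0.0, 0.0), subgradient = b - a^T x = 8.0
  y^{k+1} = 0.0 + 0.25*8.0 = 2.0
Step 2: y^k = 2.0, reduced costs: (-1.0, -1.0)
  x^k = (9.0, 9.0), subgradient = b - a^T x = -73.0
  y^{k+1} = 2.0 + 0.25*-73.0 = -16.25
Step 3: y^k = -16.25, reduced costs: (108.5, 53.75)
  x^k = (0.0, 0.0), subgradient = b - a^T x = 8.0
  y^{k+1} = -16.25 + 0.25*8.0 = -14.25
Step 4: y^k = -14.25, reduced costs: (96.5, 47.75)
  x^k = (0.0, 0.0), subgradient = b - a^T x = 8.0
  y^{k+1} = -14.25 + 0.25*8.0 = -12.25
Dual objective at y_4 = -12.25: reduced costs (84.5, 41.75), box minimizer x = (0.0, 0.0)
g(y_4) = b*y + (c1 - a1*y)*x1 + (c2 - a2*y)*x2 = 8*(-12.25) + 84.5*0.0 + 41.75*0.0 = -98.0 + 0.0 + 0.0 = -98.0


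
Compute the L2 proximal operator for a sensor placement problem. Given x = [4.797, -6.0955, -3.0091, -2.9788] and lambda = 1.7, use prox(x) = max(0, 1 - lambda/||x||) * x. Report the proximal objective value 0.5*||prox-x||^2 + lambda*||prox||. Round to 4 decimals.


Step 1: Compute ||x||.
||x|| = 8.8371
Step 2: Compute scaling factor.
scale = max(0, 1 - 1.7/8.8371) = 0.8076
Step 3: prox(x) = [3.8742, -4.9229, -2.4302, -2.4058]
||prox(x)|| = 7.1371
Step 4: Proximal objective.
0.5*||prox-x||^2 = 1.445
lambda*||prox|| = 12.1331
Total = 13.5781


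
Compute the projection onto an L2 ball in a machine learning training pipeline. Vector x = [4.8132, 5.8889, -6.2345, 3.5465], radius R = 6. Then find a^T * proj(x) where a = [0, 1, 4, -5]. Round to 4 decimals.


Step 1: Compute ||x|| (intermediates to 6 decimals).
||x|| = sqrt(4.8132^2 + 5.8889^2 + (-6.2345)^2 + 3.5465^2) = 10.454314
Step 2: Project.
Since ||x|| > R, scale = R/||x|| = 6/10.454314 = 0.573926, proj(x) = scale * x
proj(x) = [2.762421, 3.379793, -3.578142, 2.035429]
Step 3: Dot product.
a^T * proj(x) = 0*2.762421 + 1*3.379793 + 4*(-3.578142) - 5*2.035429 = -21.1099


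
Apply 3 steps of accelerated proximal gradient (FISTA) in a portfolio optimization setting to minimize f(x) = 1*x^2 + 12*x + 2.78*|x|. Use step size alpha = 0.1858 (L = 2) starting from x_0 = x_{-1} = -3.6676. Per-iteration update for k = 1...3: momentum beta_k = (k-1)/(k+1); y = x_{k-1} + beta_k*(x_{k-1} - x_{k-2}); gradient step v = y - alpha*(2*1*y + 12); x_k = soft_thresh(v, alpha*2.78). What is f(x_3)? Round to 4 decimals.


FISTA on f(x) = 1*x^2 + 12*x + 2.78*|x|
L = 2, alpha = 0.1858
Iteration 1: beta = 0.0, y = -3.6676 + 0.0*(-3.6676 + 3.6676) = -3.6676
  grad(y) = 4.6648, v = y - alpha*grad = -4.5343
  prox(v) = soft_thresh(-4.5343, 0.5165) = -4.0178
Iteration 2: beta = 0.3333, y = -4.0178 + 0.3333*(-4.0178 + 3.6676) = -4.1345
  grad(y) = 3.7309, v = y - alpha*grad = -4.8277
  prox(v) = soft_thresh(-4.8277, 0.5165) = -4.3112
Iteration 3: beta = 0.5, y = -4.3112 + 0.5*(-4.3112 + 4.0178) = -4.4579
  grad(y) = 3.0842, v = y - alpha*grad = -5.031
  prox(v) = soft_thresh(-5.031, 0.5165) = -4.5144
f(x_3) = 1*(-4.5144)^2 + 12*(-4.5144) + 2.78*|-4.5144| = -21.243


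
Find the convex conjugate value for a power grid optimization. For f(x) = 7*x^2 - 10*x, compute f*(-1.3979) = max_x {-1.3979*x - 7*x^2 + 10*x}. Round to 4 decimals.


f*(y) = sup_x {y*x - a*x^2 - b*x} = sup_x {(y-b)*x - a*x^2}
FOC: (y - b) - 2a*x = 0 => x* = (y - b)/(2a)
x* = (-1.3979 + 10)/(2*7) = 0.6144
f*(-1.3979) = (y-b)^2/(4a) = (-1.3979 + 10)^2/(4*7)
= 73.9961/28 = 2.6427


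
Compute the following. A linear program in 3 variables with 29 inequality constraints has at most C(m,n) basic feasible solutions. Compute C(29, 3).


Each vertex corresponds to some choice of n active constraints out of m, so the number of vertices is at most C(m, n) = m! / (n!(m-n)!).
m = 29, n = 3
Numerator: 29 * 28 * 27
Denominator: 3! = 6
C(29, 3) = 3654


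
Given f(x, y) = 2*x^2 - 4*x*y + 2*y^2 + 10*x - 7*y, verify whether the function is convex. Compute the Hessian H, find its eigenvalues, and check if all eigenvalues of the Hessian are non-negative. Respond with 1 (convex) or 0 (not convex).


The Hessian of f(x,y) = 2*x^2 - 4*x*y + 2*y^2 + 10*x - 7*y is:
H = [[4, -4], [-4, 4]]
Trace = 4 + 4 = 8
Determinant = 4*4 - (-4)^2 = 0
Discriminant = (8)^2 - 4*0 = 64.0
Eigenvalues: lambda_1 = 0.0, lambda_2 = 8.0
The function is convex.

1


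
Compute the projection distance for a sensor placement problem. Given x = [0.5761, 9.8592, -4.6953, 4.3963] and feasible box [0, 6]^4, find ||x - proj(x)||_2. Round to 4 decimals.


Project each component onto [0, 6].
clip(0.5761) = 0.5761, clip(9.8592) = 6.0, clip(-4.6953) = 0.0, clip(4.3963) = 4.3963
Projection = [0.5761, 6.0, 0.0, 4.3963]
Squared diffs: [0.0, 14.8934, 22.0458, 0.0]
Distance = sqrt(36.9392) = 6.0778


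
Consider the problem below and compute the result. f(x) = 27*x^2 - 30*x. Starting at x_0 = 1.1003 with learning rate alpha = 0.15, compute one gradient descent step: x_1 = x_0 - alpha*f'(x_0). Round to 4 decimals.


We compute the gradient at x_0 and apply the update.
f'(x) = 54*x - 30
f'(1.1003) = 54*1.1003 - 30 = 29.4162
x_1 = 1.1003 - 0.15*29.4162 = -3.3121


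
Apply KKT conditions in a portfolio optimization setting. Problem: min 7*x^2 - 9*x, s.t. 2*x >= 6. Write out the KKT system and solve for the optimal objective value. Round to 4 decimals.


Step 1: Try lambda = 0 (constraint inactive).
x_unc = 9/(2*7) = 0.6429
Check: 2*0.6429 = 1.2858 < 6 -- violated!
Step 2: Constraint must be active: 2*x = 6
x* = 6/2 = 3.0
lambda = (2*7*3.0 - 9)/2 = 16.5
Step 3: Compute optimal value.
f(x*) = 7*3.0^2 - 9*3.0 = 36.0


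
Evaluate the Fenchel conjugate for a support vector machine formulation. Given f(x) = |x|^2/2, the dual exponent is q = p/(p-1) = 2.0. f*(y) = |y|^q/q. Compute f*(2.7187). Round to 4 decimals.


The conjugate exponent q satisfies 1/p + 1/q = 1.
p = 2, so q = 2/(2 - 1) = 2.0
|y|^q = 2.7187^2.0 = 7.3913
f*(2.7187) = 7.3913 / 2.0 = 3.6957


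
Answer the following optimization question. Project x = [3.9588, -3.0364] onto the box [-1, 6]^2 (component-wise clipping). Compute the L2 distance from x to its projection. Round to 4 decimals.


Project each component onto [-1, 6].
clip(3.9588) = 3.9588, clip(-3.0364) = -1.0
Projection = [3.9588, -1.0]
Squared diffs: [0.0, 4.1469]
Distance = sqrt(4.1469) = 2.0364


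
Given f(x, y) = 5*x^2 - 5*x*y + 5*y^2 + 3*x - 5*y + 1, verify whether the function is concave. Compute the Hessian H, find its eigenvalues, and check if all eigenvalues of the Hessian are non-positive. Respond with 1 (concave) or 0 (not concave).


The Hessian of f(x,y) = 5*x^2 - 5*x*y + 5*y^2 + 3*x - 5*y + 1 is:
H = [[10, -5], [-5, 10]]
Trace = 10 + 10 = 20
Determinant = 10*10 - (-5)^2 = 75
Discriminant = (20)^2 - 4*75 = 100.0
Eigenvalues: lambda_1 = 5.0, lambda_2 = 15.0
The function is not concave.

0


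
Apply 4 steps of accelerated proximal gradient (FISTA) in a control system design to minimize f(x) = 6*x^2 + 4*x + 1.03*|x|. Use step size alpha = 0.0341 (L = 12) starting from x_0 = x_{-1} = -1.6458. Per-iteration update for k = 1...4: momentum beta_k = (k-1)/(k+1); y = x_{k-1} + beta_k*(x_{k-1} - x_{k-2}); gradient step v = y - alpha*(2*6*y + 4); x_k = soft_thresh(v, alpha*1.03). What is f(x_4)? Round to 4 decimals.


FISTA on f(x) = 6*x^2 + 4*x + 1.03*|x|
L = 12, alpha = 0.0341
Iteration 1: beta = 0.0, y = -1.6458 + 0.0*(-1.6458 + 1.6458) = -1.6458
  grad(y) = -15.7496, v = y - alpha*grad = -1.1087
  prox(v) = soft_thresh(-1.1087, 0.0351) = -1.0736
Iteration 2: beta = 0.3333, y = -1.0736 + 0.3333*(-1.0736 + 1.6458) = -0.8829
  grad(y) = -6.5947, v = y - alpha*grad = -0.658
  prox(v) = soft_thresh(-0.658, 0.0351) = -0.6229
Iteration 3: beta = 0.5, y = -0.6229 + 0.5*(-0.6229 + 1.0736) = -0.3975
  grad(y) = -0.7703, v = y - alpha*grad = -0.3713
  prox(v) = soft_thresh(-0.3713, 0.0351) = -0.3361
Iteration 4: beta = 0.6, y = -0.3361 + 0.6*(-0.3361 + 0.6229) = -0.1641
  grad(y) = 2.031, v = y - alpha*grad = -0.2333
  prox(v) = soft_thresh(-0.2333, 0.0351) = -0.1982
f(x_4) = 6*(-0.1982)^2 + 4*(-0.1982) + 1.03*|-0.1982| = -0.353


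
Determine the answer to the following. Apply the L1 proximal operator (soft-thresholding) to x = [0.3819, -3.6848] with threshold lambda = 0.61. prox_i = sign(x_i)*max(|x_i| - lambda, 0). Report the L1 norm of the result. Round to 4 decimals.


Soft-thresholding with lambda = 0.61:
prox(0.3819) = sign(0.3819)*max(|0.3819| - 0.61, 0) = 0.0
prox(-3.6848) = sign(-3.6848)*max(|-3.6848| - 0.61, 0) = -3.0748
prox(x) = [0.0, -3.0748]
||prox(x)||_1 = 0.0 + 3.0748 = 3.0748


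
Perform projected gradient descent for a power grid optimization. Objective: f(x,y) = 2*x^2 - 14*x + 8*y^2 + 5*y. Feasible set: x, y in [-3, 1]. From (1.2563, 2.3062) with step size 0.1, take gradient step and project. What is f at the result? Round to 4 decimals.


Step 1: Compute gradient at (1.2563, 2.3062).
grad_x = 2*2*1.2563 - 14 = -8.9748
grad_y = 2*8*2.3062 + 5 = 41.8992
Step 2: Gradient step.
x_raw = 1.2563 - 0.1*-8.9748 = 2.1538
y_raw = 2.3062 - 0.1*41.8992 = -1.8837
Step 3: Project onto [-3, 1].
x_proj = clip(2.1538) = 1.0
y_proj = clip(-1.8837) = -1.8837
Step 4: Evaluate f.
f(1.0, -1.8837) = 6.9686


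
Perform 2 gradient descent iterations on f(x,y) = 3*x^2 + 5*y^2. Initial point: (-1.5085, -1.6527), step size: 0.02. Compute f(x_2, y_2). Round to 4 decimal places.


Gradient descent on f(x,y) = 3*x^2 + 5*y^2.
Starting point: (-1.5085, -1.6527), alpha = 0.02
Step 1: grad_x = 2*3*-1.5085 = -9.051, grad_y = 2*5*-1.6527 = -16.527
  x_1 = -1.5085 - 0.02*-9.051 = -1.3275
  y_1 = -1.6527 - 0.02*-16.527 = -1.3222
Step 2: grad_x = 2*3*-1.3275 = -7.9649, grad_y = 2*5*-1.3222 = -13.2216
  x_2 = -1.3275 - 0.02*-7.9649 = -1.1682
  y_2 = -1.3222 - 0.02*-13.2216 = -1.0577
f(-1.1682, -1.0577) = 3*(-1.1682)^2 + 5*(-1.0577)^2 = 9.6879


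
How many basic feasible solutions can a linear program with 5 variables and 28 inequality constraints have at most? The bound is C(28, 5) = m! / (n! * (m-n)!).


Each vertex corresponds to some choice of n active constraints out of m, so the number of vertices is at most C(m, n) = m! / (n!(m-n)!).
m = 28, n = 5
Numerator: 28 * 27 * 26 * 25 * 24
Denominator: 5! = 120
C(28, 5) = 98280


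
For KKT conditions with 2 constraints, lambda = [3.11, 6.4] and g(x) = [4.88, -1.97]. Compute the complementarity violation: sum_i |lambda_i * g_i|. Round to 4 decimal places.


KKT complementary slackness check:
lambda_1 * g_1 = 3.11 * 4.88 = 15.1768
lambda_2 * g_2 = 6.4 * -1.97 = -12.608
Total violation = 15.1768 + 12.608 = 27.7848


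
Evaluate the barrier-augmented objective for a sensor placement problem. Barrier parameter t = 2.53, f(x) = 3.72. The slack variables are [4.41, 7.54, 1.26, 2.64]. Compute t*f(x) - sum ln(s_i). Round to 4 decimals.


Step 1: Compute log-barrier.
ln values: [1.4839, 2.0202, 0.2311, 0.9708]
phi = -(1.4839 + 2.0202 + 0.2311 + 0.9708) = -4.706
Step 2: Compute augmented objective.
t*f(x) = 2.53*3.72 = 9.4116
Total = 9.4116 - 4.706 = 4.7056


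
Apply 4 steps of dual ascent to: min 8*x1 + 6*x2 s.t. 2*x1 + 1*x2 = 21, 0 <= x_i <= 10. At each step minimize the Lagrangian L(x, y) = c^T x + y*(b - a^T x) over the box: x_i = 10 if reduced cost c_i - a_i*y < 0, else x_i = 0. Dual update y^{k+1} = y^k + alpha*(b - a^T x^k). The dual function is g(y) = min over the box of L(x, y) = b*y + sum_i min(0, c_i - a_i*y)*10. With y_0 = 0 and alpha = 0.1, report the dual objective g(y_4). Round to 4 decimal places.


Dual ascent for LP: min 8*x1 + 6*x2, 2*x1 + 1*x2 = 21, 0 <= x_i <= 10
Step 1: y^k = 0.0, reduced costs: (8.0, 6.0)
  x^k = (0.0, 0.0), subgradient = b - a^T x = 21.0
  y^{k+1} = 0.0 + 0.1*21.0 = 2.1
Step 2: y^k = 2.1, reduced costs: (3.8, 3.9)
  x^k = (0.0, 0.0), subgradient = b - a^T x = 21.0
  y^{k+1} = 2.1 + 0.1*21.0 = 4.2
Step 3: y^k = 4.2, reduced costs: (-0.4, 1.8)
  x^k = (10.0, 0.0), subgradient = b - a^T x = 1.0
  y^{k+1} = 4.2 + 0.1*1.0 = 4.3
Step 4: y^k = 4.3, reduced costs: (-0.6, 1.7)
  x^k = (10.0, 0.0), subgradient = b - a^T x = 1.0
  y^{k+1} = 4.3 + 0.1*1.0 = 4.4
Dual objective at y_4 = 4.4: reduced costs (-0.8, 1.6), box minimizer x = (10.0, 0.0)
g(y_4) = b*y + (c1 - a1*y)*x1 + (c2 - a2*y)*x2 = 21*4.4 + (-0.8)*10.0 + 1.6*0.0 = 92.4 - 8.0 + 0.0 = 84.4


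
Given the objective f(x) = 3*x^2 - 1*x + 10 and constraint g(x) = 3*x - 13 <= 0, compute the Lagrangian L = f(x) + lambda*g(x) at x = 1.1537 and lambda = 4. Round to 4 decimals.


Step 1: Evaluate f(x).
f(1.1537) = 3*1.1537^2 - 1*1.1537 + 10 = 12.8394
Step 2: Evaluate g(x).
g(1.1537) = 3*1.1537 - 13 = -9.5389
Step 3: Compute Lagrangian.
L = 12.8394 + 4*-9.5389 = -25.3162


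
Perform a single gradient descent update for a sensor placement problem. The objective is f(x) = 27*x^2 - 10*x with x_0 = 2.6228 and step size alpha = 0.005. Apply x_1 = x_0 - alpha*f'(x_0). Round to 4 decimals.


We compute the gradient at x_0 and apply the update.
f'(x) = 54*x - 10
f'(2.6228) = 54*2.6228 - 10 = 131.6312
x_1 = 2.6228 - 0.005*131.6312 = 1.9646


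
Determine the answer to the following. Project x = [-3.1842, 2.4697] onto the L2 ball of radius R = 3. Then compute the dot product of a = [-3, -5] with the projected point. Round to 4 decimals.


Step 1: Compute ||x|| (intermediates to 6 decimals).
||x|| = sqrt((-3.1842)^2 + 2.4697^2) = 4.029708
Step 2: Project.
Since ||x|| > R, scale = R/||x|| = 3/4.029708 = 0.744471, proj(x) = scale * x
proj(x) = [-2.370545, 1.83862]
Step 3: Dot product.
a^T * proj(x) = -3*(-2.370545) - 5*1.83862 = -2.0815


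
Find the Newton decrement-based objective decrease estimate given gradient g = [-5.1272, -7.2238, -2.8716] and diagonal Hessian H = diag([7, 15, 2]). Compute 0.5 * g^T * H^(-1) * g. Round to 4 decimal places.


Step 1: H is diagonal, so H^(-1) * g = [-0.7325, -0.4816, -1.4358].
Step 2: g^T H^(-1) g = sum_i g_i^2 / H_ii
  = (-5.1272)^2/7 + (-7.2238)^2/15 + (-2.8716)^2/2
  = 3.7555 + 3.4789 + 4.123 = 11.3574
Step 3: Objective decrease = 0.5 * g^T H^(-1) g = 5.6787


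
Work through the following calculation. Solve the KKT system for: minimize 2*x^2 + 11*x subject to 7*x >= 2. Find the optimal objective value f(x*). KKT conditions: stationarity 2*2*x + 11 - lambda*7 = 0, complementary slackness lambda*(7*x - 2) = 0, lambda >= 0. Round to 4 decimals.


Step 1: Try lambda = 0 (constraint inactive).
x_unc = -11/(2*2) = -2.75
Check: 7*-2.75 = -19.25 < 2 -- violated!
Step 2: Constraint must be active: 7*x = 2
x* = 2/7 = 0.2857 (rounded; the exact value 2/7 is used below)
lambda = (2*2*(2/7) + 11)/7 = 1.7347
Step 3: Compute optimal value.
f(x*) = 2*(2/7)^2 + 11*(2/7) = 3.3061


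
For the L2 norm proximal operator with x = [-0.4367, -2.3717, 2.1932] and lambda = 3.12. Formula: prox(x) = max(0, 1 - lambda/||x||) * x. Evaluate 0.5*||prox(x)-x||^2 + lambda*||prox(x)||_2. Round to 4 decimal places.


Step 1: Compute ||x||.
||x|| = 3.2597
Step 2: Compute scaling factor.
scale = max(0, 1 - 3.12/3.2597) = 0.0429
Step 3: prox(x) = [-0.0187, -0.1017, 0.094]
||prox(x)|| = 0.1397
Step 4: Proximal objective.
0.5*||prox-x||^2 = 4.8672
lambda*||prox|| = 0.4359
Total = 5.3031


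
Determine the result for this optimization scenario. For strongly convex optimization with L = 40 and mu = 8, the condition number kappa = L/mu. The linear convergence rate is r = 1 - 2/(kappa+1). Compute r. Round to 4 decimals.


Step 1: Compute the condition number.
kappa = L/mu = 40/8 = 5.0
Step 2: Compute the convergence rate.
r = 1 - 2/(kappa + 1) = 1 - 2*mu/(L + mu) = (L - mu)/(L + mu) = 32/48 = 0.6667


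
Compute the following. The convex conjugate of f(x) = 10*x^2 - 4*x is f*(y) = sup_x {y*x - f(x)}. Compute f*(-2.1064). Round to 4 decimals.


f*(y) = sup_x {y*x - a*x^2 - b*x} = sup_x {(y-b)*x - a*x^2}
FOC: (y - b) - 2a*x = 0 => x* = (y - b)/(2a)
x* = (-2.1064 + 4)/(2*10) = 0.0947
f*(-2.1064) = (y-b)^2/(4a) = (-2.1064 + 4)^2/(4*10)
= 3.5857/40 = 0.0896
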